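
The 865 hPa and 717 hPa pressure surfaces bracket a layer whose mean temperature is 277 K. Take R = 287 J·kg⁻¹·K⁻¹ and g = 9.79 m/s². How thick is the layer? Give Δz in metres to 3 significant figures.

Δz ≈ 1520 m

Hypsometric equation: Δz = (R T̄/g) ln(P₁/P₂).
R T̄/g = 287 × 277 / 9.79 = 8120.4 m.
ln(865/717) = ln(1.2064) = 0.18764.
Δz = 8120.4 × 0.18764 = 1523.7 m.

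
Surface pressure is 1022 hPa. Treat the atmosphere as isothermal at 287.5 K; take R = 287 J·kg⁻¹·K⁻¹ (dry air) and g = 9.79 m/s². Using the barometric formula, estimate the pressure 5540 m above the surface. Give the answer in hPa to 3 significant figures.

P ≈ 530 hPa

Scale height: H = RT/g = 287 × 287.5 / 9.79 = 8428.2 m.
Barometric formula: P = P₀ exp(−z/H).
z/H = 5540.0/8428.2 = 0.65732; exp(−0.65732) = 0.51824.
P = 1022 × 0.51824 = 529.64 hPa.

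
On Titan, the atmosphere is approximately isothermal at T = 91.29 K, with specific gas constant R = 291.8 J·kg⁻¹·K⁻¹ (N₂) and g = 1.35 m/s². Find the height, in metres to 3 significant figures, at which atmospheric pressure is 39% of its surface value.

Scale height: H = RT/g = 291.8 × 91.29 / 1.35 = 19732 m.
Set P/P₀ = exp(−z/H) = 0.39, so z = −H ln(0.39).
−ln(0.39) = 0.94161; z = 19732 × 0.94161 = 18580 m.

z ≈ 18600 m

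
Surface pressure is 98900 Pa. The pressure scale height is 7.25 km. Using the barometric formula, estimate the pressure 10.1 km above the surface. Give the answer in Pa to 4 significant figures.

Barometric formula: P = P₀ exp(−z/H).
z/H = 10100/7250.0 = 1.3931; exp(−1.3931) = 0.24830.
P = 98900 × 0.24830 = 24557 Pa.

P ≈ 24560 Pa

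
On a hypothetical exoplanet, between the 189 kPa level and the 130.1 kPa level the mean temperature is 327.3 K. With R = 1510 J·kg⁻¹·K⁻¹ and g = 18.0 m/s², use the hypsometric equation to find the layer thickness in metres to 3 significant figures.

Hypsometric equation: Δz = (R T̄/g) ln(P₁/P₂).
R T̄/g = 1510 × 327.3 / 18.0 = 27457 m.
ln(189/130.1) = ln(1.4527) = 0.37342.
Δz = 27457 × 0.37342 = 10253 m.

Δz ≈ 10300 m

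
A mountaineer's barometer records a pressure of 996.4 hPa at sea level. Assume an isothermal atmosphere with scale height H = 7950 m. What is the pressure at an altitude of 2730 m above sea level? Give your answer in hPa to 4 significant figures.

P ≈ 706.8 hPa

Barometric formula: P = P₀ exp(−z/H).
z/H = 2730.0/7950.0 = 0.34340; exp(−0.34340) = 0.70935.
P = 996.4 × 0.70935 = 706.80 hPa.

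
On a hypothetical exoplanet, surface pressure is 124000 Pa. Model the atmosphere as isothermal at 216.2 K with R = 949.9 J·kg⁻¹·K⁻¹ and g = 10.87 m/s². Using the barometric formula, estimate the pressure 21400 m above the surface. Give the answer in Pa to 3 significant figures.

P ≈ 39900 Pa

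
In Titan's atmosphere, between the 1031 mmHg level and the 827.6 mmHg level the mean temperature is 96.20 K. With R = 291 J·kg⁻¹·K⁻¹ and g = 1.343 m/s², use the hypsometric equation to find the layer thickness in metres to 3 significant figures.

Hypsometric equation: Δz = (R T̄/g) ln(P₁/P₂).
R T̄/g = 291 × 96.20 / 1.343 = 20845 m.
ln(1031/827.6) = ln(1.2458) = 0.21978.
Δz = 20845 × 0.21978 = 4581.3 m.

Δz ≈ 4580 m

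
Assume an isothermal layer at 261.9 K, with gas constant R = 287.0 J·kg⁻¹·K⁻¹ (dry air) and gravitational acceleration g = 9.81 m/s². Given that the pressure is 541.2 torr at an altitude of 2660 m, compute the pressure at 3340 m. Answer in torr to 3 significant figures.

P ≈ 495 torr

Scale height: H = RT/g = 287.0 × 261.9 / 9.81 = 7662.1 m.
Between two levels, P₂ = P₁ exp(−Δz/H) with Δz = z₂ − z₁.
Δz = 3340.0 − 2660.0 = 680.00 m; Δz/H = 680.00/7662.1 = 0.088749.
P₂ = 541.2 × exp(−0.088749) = 541.2 × 0.91508 = 495.24 torr.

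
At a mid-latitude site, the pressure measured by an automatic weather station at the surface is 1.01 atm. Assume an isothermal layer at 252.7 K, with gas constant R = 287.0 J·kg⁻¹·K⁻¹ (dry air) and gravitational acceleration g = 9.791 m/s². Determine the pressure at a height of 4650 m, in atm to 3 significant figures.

Scale height: H = RT/g = 287.0 × 252.7 / 9.791 = 7407.3 m.
Barometric formula: P = P₀ exp(−z/H).
z/H = 4650.0/7407.3 = 0.62776; exp(−0.62776) = 0.53379.
P = 1.01 × 0.53379 = 0.53913 atm.

P ≈ 0.539 atm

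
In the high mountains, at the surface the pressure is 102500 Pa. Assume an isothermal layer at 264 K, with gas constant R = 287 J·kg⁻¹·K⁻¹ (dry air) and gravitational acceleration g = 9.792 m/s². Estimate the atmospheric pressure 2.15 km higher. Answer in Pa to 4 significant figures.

P ≈ 77630 Pa

Scale height: H = RT/g = 287 × 264 / 9.792 = 7737.7 m.
Barometric formula: P = P₀ exp(−z/H).
z/H = 2150.0/7737.7 = 0.27786; exp(−0.27786) = 0.75740.
P = 102500 × 0.75740 = 77634 Pa.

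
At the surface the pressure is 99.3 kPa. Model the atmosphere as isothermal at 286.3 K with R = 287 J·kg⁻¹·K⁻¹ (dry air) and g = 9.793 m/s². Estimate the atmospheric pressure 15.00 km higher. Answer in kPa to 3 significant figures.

Scale height: H = RT/g = 287 × 286.3 / 9.793 = 8390.5 m.
Barometric formula: P = P₀ exp(−z/H).
z/H = 15000/8390.5 = 1.7877; exp(−1.7877) = 0.16734.
P = 99.3 × 0.16734 = 16.617 kPa.

P ≈ 16.6 kPa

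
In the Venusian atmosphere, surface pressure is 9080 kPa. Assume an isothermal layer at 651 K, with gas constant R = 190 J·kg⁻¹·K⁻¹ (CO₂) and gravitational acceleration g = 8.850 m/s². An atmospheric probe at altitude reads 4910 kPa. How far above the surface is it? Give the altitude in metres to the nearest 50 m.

z ≈ 8600 m

Scale height: H = RT/g = 190 × 651 / 8.850 = 13976 m.
Invert the barometric formula: z = H ln(P₀/P).
P₀/P = 9080/4910 = 1.8493; ln(1.8493) = 0.61481.
z = 13976 × 0.61481 = 8592.6 m.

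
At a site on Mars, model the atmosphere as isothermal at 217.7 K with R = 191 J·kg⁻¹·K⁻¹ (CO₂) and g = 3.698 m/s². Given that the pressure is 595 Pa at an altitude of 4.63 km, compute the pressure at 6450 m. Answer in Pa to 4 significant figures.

Scale height: H = RT/g = 191 × 217.7 / 3.698 = 11244 m.
Between two levels, P₂ = P₁ exp(−Δz/H) with Δz = z₂ − z₁.
Δz = 6450.0 − 4630.0 = 1820.0 m; Δz/H = 1820.0/11244 = 0.16186.
P₂ = 595 × exp(−0.16186) = 595 × 0.85056 = 506.08 Pa.

P ≈ 506.1 Pa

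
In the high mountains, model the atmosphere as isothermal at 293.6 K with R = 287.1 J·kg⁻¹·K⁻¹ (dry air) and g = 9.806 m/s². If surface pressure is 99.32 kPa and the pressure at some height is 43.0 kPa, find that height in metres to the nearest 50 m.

z ≈ 7200 m

Scale height: H = RT/g = 287.1 × 293.6 / 9.806 = 8596.0 m.
Invert the barometric formula: z = H ln(P₀/P).
P₀/P = 99.32/43.0 = 2.3098; ln(2.3098) = 0.83716.
z = 8596.0 × 0.83716 = 7196.2 m.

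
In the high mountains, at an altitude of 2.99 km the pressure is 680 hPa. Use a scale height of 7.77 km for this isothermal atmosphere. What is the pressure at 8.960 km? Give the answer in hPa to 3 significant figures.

Between two levels, P₂ = P₁ exp(−Δz/H) with Δz = z₂ − z₁.
Δz = 8960.0 − 2990.0 = 5970.0 m; Δz/H = 5970.0/7770.0 = 0.76834.
P₂ = 680 × exp(−0.76834) = 680 × 0.46378 = 315.37 hPa.

P ≈ 315 hPa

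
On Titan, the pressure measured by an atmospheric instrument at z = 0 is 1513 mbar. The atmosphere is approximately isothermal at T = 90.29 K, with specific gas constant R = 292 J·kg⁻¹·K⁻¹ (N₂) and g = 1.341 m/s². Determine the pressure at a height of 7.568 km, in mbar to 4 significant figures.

Scale height: H = RT/g = 292 × 90.29 / 1.341 = 19660 m.
Barometric formula: P = P₀ exp(−z/H).
z/H = 7568.0/19660 = 0.38494; exp(−0.38494) = 0.68049.
P = 1513 × 0.68049 = 1029.6 mbar.

P ≈ 1030 mbar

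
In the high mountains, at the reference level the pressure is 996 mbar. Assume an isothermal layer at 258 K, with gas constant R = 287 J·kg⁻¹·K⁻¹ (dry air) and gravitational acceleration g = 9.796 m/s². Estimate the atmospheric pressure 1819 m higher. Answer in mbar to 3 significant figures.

Scale height: H = RT/g = 287 × 258 / 9.796 = 7558.8 m.
Barometric formula: P = P₀ exp(−z/H).
z/H = 1819.0/7558.8 = 0.24065; exp(−0.24065) = 0.78612.
P = 996 × 0.78612 = 782.98 mbar.

P ≈ 783 mbar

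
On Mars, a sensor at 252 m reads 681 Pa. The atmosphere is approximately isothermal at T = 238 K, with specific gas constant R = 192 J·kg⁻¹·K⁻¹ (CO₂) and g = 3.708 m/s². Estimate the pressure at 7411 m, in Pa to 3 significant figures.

Scale height: H = RT/g = 192 × 238 / 3.708 = 12324 m.
Between two levels, P₂ = P₁ exp(−Δz/H) with Δz = z₂ − z₁.
Δz = 7411.0 − 252.00 = 7159.0 m; Δz/H = 7159.0/12324 = 0.58090.
P₂ = 681 × exp(−0.58090) = 681 × 0.55939 = 380.94 Pa.

P ≈ 381 Pa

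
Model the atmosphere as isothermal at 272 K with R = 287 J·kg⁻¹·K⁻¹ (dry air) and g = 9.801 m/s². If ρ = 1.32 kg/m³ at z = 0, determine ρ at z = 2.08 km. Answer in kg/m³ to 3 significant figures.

ρ ≈ 1.02 kg/m³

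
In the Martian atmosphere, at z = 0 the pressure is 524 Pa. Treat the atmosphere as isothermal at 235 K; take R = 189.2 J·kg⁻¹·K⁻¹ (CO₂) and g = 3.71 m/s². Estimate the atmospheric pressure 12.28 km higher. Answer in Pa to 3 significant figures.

Scale height: H = RT/g = 189.2 × 235 / 3.71 = 11984 m.
Barometric formula: P = P₀ exp(−z/H).
z/H = 12280/11984 = 1.0247; exp(−1.0247) = 0.35890.
P = 524 × 0.35890 = 188.06 Pa.

P ≈ 188 Pa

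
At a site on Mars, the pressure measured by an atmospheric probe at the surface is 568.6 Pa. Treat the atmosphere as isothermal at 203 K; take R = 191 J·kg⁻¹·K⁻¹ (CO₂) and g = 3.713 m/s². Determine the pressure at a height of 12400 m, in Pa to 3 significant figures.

P ≈ 173 Pa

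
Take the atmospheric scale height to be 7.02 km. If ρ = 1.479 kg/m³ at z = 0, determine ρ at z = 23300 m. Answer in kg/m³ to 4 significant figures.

ρ ≈ 0.05352 kg/m³

In an isothermal atmosphere, density decays like pressure: ρ = ρ₀ exp(−z/H).
z/H = 23300/7020.0 = 3.3191; exp(−3.3191) = 0.036185.
ρ = 1.479 × 0.036185 = 0.053518 kg/m³.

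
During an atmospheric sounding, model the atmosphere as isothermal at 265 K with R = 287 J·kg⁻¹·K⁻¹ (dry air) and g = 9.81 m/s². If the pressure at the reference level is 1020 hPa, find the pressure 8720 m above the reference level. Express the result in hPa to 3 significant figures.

Scale height: H = RT/g = 287 × 265 / 9.81 = 7752.8 m.
Barometric formula: P = P₀ exp(−z/H).
z/H = 8720.0/7752.8 = 1.1248; exp(−1.1248) = 0.32472.
P = 1020 × 0.32472 = 331.21 hPa.

P ≈ 331 hPa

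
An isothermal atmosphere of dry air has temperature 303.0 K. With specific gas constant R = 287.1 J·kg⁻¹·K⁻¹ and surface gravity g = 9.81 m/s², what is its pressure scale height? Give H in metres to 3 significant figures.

The scale height of an isothermal atmosphere is H = RT/g.
H = 287.1 × 303.0 / 9.81 = 86991/9.81 = 8867.6 m.

H ≈ 8870 m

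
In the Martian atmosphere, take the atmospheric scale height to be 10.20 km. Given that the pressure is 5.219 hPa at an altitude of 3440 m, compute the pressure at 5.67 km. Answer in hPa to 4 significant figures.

P ≈ 4.194 hPa

Between two levels, P₂ = P₁ exp(−Δz/H) with Δz = z₂ − z₁.
Δz = 5670.0 − 3440.0 = 2230.0 m; Δz/H = 2230.0/10200 = 0.21863.
P₂ = 5.219 × exp(−0.21863) = 5.219 × 0.80362 = 4.1941 hPa.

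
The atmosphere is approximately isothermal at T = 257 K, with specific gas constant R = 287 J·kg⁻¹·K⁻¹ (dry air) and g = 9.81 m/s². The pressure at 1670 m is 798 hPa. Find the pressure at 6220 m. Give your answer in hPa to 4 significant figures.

Scale height: H = RT/g = 287 × 257 / 9.81 = 7518.8 m.
Between two levels, P₂ = P₁ exp(−Δz/H) with Δz = z₂ − z₁.
Δz = 6220.0 − 1670.0 = 4550.0 m; Δz/H = 4550.0/7518.8 = 0.60515.
P₂ = 798 × exp(−0.60515) = 798 × 0.54599 = 435.70 hPa.

P ≈ 435.7 hPa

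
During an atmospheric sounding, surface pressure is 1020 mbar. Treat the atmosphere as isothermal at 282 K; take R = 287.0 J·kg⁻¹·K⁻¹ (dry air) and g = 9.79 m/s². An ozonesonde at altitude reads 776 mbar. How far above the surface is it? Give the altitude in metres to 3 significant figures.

Scale height: H = RT/g = 287.0 × 282 / 9.79 = 8267.0 m.
Invert the barometric formula: z = H ln(P₀/P).
P₀/P = 1020/776 = 1.3144; ln(1.3144) = 0.27338.
z = 8267.0 × 0.27338 = 2260.0 m.

z ≈ 2260 m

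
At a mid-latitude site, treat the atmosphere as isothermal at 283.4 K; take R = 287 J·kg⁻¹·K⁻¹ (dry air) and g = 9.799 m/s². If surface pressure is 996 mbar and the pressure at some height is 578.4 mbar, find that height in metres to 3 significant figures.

z ≈ 4510 m

Scale height: H = RT/g = 287 × 283.4 / 9.799 = 8300.4 m.
Invert the barometric formula: z = H ln(P₀/P).
P₀/P = 996/578.4 = 1.7220; ln(1.7220) = 0.54349.
z = 8300.4 × 0.54349 = 4511.2 m.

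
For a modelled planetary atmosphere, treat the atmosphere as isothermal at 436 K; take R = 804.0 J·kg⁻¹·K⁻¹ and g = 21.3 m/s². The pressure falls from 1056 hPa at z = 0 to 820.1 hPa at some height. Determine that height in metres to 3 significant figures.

z ≈ 4160 m

Scale height: H = RT/g = 804.0 × 436 / 21.3 = 16457 m.
Invert the barometric formula: z = H ln(P₀/P).
P₀/P = 1056/820.1 = 1.2876; ln(1.2876) = 0.25278.
z = 16457 × 0.25278 = 4160.0 m.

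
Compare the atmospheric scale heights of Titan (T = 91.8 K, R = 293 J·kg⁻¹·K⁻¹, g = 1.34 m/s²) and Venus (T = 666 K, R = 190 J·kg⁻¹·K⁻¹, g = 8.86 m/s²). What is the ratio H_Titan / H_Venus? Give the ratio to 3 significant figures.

H_Titan/H_Venus ≈ 1.41

H = RT/g for each body.
H_Titan = 293 × 91.8 / 1.34 = 20073 m.
H_Venus = 190 × 666 / 8.86 = 14282 m.
H_Titan/H_Venus = 20073/14282 = 1.4055.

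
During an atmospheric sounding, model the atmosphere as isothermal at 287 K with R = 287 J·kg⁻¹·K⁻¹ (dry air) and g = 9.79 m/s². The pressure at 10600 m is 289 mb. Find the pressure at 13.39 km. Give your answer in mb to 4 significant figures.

P ≈ 207.4 mb

Scale height: H = RT/g = 287 × 287 / 9.79 = 8413.6 m.
Between two levels, P₂ = P₁ exp(−Δz/H) with Δz = z₂ − z₁.
Δz = 13390 − 10600 = 2790.0 m; Δz/H = 2790.0/8413.6 = 0.33161.
P₂ = 289 × exp(−0.33161) = 289 × 0.71777 = 207.44 mb.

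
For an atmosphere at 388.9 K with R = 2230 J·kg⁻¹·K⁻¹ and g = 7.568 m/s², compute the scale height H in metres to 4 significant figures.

The scale height of an isothermal atmosphere is H = RT/g.
H = 2230 × 388.9 / 7.568 = 867250/7.568 = 114590 m.

H ≈ 114600 m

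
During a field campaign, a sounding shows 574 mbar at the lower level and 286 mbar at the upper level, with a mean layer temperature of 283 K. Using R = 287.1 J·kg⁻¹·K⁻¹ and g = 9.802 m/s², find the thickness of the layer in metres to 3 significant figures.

Hypsometric equation: Δz = (R T̄/g) ln(P₁/P₂).
R T̄/g = 287.1 × 283 / 9.802 = 8289.1 m.
ln(574/286) = ln(2.0070) = 0.69664.
Δz = 8289.1 × 0.69664 = 5774.5 m.

Δz ≈ 5770 m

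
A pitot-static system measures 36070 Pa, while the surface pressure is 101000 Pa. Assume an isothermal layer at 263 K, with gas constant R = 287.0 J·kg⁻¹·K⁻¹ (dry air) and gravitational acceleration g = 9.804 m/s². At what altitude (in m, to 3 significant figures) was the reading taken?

z ≈ 7930 m

Scale height: H = RT/g = 287.0 × 263 / 9.804 = 7699.0 m.
Invert the barometric formula: z = H ln(P₀/P).
P₀/P = 101000/36070 = 2.8001; ln(2.8001) = 1.0297.
z = 7699.0 × 1.0297 = 7927.7 m.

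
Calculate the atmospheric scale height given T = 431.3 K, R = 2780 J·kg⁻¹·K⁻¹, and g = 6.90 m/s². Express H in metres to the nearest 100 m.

The scale height of an isothermal atmosphere is H = RT/g.
H = 2780 × 431.3 / 6.90 = 1199000/6.90 = 173770 m.

H ≈ 173800 m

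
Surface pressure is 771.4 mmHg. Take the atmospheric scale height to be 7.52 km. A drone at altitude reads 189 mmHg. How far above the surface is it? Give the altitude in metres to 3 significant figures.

z ≈ 10600 m

Invert the barometric formula: z = H ln(P₀/P).
P₀/P = 771.4/189 = 4.0815; ln(4.0815) = 1.4065.
z = 7520.0 × 1.4065 = 10577 m.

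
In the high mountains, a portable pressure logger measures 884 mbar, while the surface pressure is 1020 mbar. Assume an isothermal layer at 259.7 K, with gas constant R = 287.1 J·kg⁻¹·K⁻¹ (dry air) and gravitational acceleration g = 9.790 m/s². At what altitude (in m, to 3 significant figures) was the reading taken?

z ≈ 1090 m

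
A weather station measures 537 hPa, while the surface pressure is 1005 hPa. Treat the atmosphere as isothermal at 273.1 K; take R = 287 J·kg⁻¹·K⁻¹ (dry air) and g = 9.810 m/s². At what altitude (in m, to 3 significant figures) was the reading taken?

z ≈ 5010 m

Scale height: H = RT/g = 287 × 273.1 / 9.810 = 7989.8 m.
Invert the barometric formula: z = H ln(P₀/P).
P₀/P = 1005/537 = 1.8715; ln(1.8715) = 0.62674.
z = 7989.8 × 0.62674 = 5007.5 m.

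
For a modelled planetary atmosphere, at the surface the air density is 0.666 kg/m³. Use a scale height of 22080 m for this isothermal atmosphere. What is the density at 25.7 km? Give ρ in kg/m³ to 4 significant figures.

In an isothermal atmosphere, density decays like pressure: ρ = ρ₀ exp(−z/H).
z/H = 25700/22080 = 1.1639; exp(−1.1639) = 0.31227.
ρ = 0.666 × 0.31227 = 0.20797 kg/m³.

ρ ≈ 0.2080 kg/m³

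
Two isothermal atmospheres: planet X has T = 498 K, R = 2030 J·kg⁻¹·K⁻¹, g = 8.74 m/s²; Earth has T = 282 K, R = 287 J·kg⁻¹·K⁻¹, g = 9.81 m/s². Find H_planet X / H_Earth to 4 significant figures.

H = RT/g for each body.
H_planet X = 2030 × 498 / 8.74 = 115670 m.
H_Earth = 287 × 282 / 9.81 = 8250.2 m.
H_planet X/H_Earth = 115670/8250.2 = 14.020.

H_planet X/H_Earth ≈ 14.02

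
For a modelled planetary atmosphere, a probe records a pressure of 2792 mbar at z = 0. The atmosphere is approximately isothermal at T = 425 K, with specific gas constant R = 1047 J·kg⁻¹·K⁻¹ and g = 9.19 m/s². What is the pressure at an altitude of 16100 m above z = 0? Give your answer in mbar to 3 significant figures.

P ≈ 2000 mbar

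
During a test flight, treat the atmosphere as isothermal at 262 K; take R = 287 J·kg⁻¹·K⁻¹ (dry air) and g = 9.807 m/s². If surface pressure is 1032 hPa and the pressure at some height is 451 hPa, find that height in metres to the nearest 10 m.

Scale height: H = RT/g = 287 × 262 / 9.807 = 7667.4 m.
Invert the barometric formula: z = H ln(P₀/P).
P₀/P = 1032/451 = 2.2882; ln(2.2882) = 0.82777.
z = 7667.4 × 0.82777 = 6346.8 m.

z ≈ 6350 m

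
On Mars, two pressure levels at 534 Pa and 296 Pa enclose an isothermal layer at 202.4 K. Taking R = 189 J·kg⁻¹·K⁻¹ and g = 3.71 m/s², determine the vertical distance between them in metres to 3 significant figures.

Δz ≈ 6080 m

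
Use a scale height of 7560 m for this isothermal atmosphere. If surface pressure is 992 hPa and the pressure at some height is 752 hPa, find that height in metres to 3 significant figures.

z ≈ 2090 m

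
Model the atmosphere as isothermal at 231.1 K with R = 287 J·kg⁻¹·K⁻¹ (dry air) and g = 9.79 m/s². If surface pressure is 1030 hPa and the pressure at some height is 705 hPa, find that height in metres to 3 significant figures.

Scale height: H = RT/g = 287 × 231.1 / 9.79 = 6774.8 m.
Invert the barometric formula: z = H ln(P₀/P).
P₀/P = 1030/705 = 1.4610; ln(1.4610) = 0.37912.
z = 6774.8 × 0.37912 = 2568.5 m.

z ≈ 2570 m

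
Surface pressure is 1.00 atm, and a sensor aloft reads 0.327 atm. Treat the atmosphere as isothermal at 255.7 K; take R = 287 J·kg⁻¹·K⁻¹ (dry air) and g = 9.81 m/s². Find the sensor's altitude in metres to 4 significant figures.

z ≈ 8362 m

Scale height: H = RT/g = 287 × 255.7 / 9.81 = 7480.7 m.
Invert the barometric formula: z = H ln(P₀/P).
P₀/P = 1.00/0.327 = 3.0581; ln(3.0581) = 1.1178.
z = 7480.7 × 1.1178 = 8361.9 m.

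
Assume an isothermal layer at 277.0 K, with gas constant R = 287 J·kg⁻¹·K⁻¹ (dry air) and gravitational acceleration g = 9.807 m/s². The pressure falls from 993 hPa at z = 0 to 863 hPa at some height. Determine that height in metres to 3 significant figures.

z ≈ 1140 m

Scale height: H = RT/g = 287 × 277.0 / 9.807 = 8106.4 m.
Invert the barometric formula: z = H ln(P₀/P).
P₀/P = 993/863 = 1.1506; ln(1.1506) = 0.14028.
z = 8106.4 × 0.14028 = 1137.2 m.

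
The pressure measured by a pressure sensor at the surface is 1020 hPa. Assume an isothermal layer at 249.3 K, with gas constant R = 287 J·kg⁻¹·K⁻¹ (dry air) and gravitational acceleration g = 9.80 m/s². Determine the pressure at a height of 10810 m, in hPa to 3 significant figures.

Scale height: H = RT/g = 287 × 249.3 / 9.80 = 7300.9 m.
Barometric formula: P = P₀ exp(−z/H).
z/H = 10810/7300.9 = 1.4806; exp(−1.4806) = 0.22750.
P = 1020 × 0.22750 = 232.05 hPa.

P ≈ 232 hPa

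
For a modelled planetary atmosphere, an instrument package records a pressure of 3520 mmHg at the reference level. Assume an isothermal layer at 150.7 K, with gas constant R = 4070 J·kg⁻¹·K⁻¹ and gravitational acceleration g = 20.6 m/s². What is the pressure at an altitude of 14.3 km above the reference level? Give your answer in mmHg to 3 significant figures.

P ≈ 2180 mmHg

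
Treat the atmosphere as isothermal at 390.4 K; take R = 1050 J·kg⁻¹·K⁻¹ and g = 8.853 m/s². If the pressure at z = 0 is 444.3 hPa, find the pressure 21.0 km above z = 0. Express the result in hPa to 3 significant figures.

Scale height: H = RT/g = 1050 × 390.4 / 8.853 = 46303 m.
Barometric formula: P = P₀ exp(−z/H).
z/H = 21000/46303 = 0.45353; exp(−0.45353) = 0.63538.
P = 444.3 × 0.63538 = 282.30 hPa.

P ≈ 282 hPa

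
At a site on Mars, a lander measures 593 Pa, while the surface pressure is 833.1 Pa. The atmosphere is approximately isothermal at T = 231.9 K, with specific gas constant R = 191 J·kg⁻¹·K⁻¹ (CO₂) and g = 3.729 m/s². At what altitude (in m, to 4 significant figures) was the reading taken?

Scale height: H = RT/g = 191 × 231.9 / 3.729 = 11878 m.
Invert the barometric formula: z = H ln(P₀/P).
P₀/P = 833.1/593 = 1.4049; ln(1.4049) = 0.33997.
z = 11878 × 0.33997 = 4038.2 m.

z ≈ 4038 m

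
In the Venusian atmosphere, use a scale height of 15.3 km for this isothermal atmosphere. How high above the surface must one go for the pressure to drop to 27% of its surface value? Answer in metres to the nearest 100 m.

z ≈ 20000 m

Set P/P₀ = exp(−z/H) = 0.27, so z = −H ln(0.27).
−ln(0.27) = 1.3093; z = 15300 × 1.3093 = 20032 m.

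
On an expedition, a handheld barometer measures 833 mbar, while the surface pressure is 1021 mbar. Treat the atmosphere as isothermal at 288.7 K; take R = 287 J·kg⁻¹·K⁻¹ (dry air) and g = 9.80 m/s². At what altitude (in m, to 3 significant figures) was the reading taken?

Scale height: H = RT/g = 287 × 288.7 / 9.80 = 8454.8 m.
Invert the barometric formula: z = H ln(P₀/P).
P₀/P = 1021/833 = 1.2257; ln(1.2257) = 0.20351.
z = 8454.8 × 0.20351 = 1720.6 m.

z ≈ 1720 m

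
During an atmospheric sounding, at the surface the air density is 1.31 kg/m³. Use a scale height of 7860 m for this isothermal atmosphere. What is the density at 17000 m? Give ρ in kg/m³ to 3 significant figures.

ρ ≈ 0.151 kg/m³

In an isothermal atmosphere, density decays like pressure: ρ = ρ₀ exp(−z/H).
z/H = 17000/7860.0 = 2.1628; exp(−2.1628) = 0.11500.
ρ = 1.31 × 0.11500 = 0.15065 kg/m³.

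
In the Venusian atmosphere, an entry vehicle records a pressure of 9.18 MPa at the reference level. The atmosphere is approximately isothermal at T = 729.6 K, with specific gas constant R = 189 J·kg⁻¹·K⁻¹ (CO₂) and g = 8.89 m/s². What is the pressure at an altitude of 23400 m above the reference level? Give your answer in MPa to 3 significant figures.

P ≈ 2.03 MPa

Scale height: H = RT/g = 189 × 729.6 / 8.89 = 15511 m.
Barometric formula: P = P₀ exp(−z/H).
z/H = 23400/15511 = 1.5086; exp(−1.5086) = 0.22122.
P = 9.18 × 0.22122 = 2.0308 MPa.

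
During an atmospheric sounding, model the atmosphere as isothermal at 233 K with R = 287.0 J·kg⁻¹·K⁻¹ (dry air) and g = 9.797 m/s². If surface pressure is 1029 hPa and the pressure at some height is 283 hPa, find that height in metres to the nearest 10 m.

Scale height: H = RT/g = 287.0 × 233 / 9.797 = 6825.7 m.
Invert the barometric formula: z = H ln(P₀/P).
P₀/P = 1029/283 = 3.6360; ln(3.6360) = 1.2909.
z = 6825.7 × 1.2909 = 8811.3 m.

z ≈ 8810 m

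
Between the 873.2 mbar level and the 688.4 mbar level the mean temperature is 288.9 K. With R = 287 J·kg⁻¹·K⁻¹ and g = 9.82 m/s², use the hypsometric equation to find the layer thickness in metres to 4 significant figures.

Hypsometric equation: Δz = (R T̄/g) ln(P₁/P₂).
R T̄/g = 287 × 288.9 / 9.82 = 8443.4 m.
ln(873.2/688.4) = ln(1.2684) = 0.23776.
Δz = 8443.4 × 0.23776 = 2007.5 m.

Δz ≈ 2008 m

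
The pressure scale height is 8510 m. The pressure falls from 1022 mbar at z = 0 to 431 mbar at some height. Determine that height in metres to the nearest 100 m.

Invert the barometric formula: z = H ln(P₀/P).
P₀/P = 1022/431 = 2.3712; ln(2.3712) = 0.86340.
z = 8510.0 × 0.86340 = 7347.5 m.

z ≈ 7300 m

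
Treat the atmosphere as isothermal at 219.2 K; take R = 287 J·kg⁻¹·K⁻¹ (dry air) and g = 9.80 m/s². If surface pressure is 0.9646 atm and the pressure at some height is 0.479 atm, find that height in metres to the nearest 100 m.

Scale height: H = RT/g = 287 × 219.2 / 9.80 = 6419.4 m.
Invert the barometric formula: z = H ln(P₀/P).
P₀/P = 0.9646/0.479 = 2.0138; ln(2.0138) = 0.70002.
z = 6419.4 × 0.70002 = 4493.7 m.

z ≈ 4500 m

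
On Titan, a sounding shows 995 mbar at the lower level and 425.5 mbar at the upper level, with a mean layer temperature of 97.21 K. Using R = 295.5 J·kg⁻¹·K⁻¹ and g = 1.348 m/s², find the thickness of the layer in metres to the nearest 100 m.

Δz ≈ 18100 m

Hypsometric equation: Δz = (R T̄/g) ln(P₁/P₂).
R T̄/g = 295.5 × 97.21 / 1.348 = 21310 m.
ln(995/425.5) = ln(2.3384) = 0.84947.
Δz = 21310 × 0.84947 = 18102 m.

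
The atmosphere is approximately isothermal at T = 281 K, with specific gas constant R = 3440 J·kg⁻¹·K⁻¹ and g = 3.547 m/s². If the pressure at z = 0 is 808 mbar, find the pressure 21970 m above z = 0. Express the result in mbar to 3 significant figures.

P ≈ 745 mbar

Scale height: H = RT/g = 3440 × 281 / 3.547 = 272520 m.
Barometric formula: P = P₀ exp(−z/H).
z/H = 21970/272520 = 0.080618; exp(−0.080618) = 0.92255.
P = 808 × 0.92255 = 745.42 mbar.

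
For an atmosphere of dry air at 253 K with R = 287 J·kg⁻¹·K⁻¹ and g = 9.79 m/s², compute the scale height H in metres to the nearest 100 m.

H ≈ 7400 m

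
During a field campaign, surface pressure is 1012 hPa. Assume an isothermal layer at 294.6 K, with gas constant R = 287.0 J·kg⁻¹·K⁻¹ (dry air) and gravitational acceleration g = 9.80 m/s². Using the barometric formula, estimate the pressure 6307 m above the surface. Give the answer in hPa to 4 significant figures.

Scale height: H = RT/g = 287.0 × 294.6 / 9.80 = 8627.6 m.
Barometric formula: P = P₀ exp(−z/H).
z/H = 6307.0/8627.6 = 0.73103; exp(−0.73103) = 0.48141.
P = 1012 × 0.48141 = 487.19 hPa.

P ≈ 487.2 hPa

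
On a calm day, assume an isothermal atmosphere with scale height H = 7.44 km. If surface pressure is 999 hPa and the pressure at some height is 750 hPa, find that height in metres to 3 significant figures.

Invert the barometric formula: z = H ln(P₀/P).
P₀/P = 999/750 = 1.3320; ln(1.3320) = 0.28668.
z = 7440.0 × 0.28668 = 2132.9 m.

z ≈ 2130 m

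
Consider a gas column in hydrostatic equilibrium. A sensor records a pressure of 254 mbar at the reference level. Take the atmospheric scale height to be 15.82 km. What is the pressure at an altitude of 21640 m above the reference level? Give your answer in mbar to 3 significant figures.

P ≈ 64.7 mbar

Barometric formula: P = P₀ exp(−z/H).
z/H = 21640/15820 = 1.3679; exp(−1.3679) = 0.25464.
P = 254 × 0.25464 = 64.679 mbar.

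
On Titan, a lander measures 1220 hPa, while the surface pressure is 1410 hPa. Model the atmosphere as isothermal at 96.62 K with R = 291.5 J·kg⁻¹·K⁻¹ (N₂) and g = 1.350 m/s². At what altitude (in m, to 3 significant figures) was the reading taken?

z ≈ 3020 m

Scale height: H = RT/g = 291.5 × 96.62 / 1.350 = 20863 m.
Invert the barometric formula: z = H ln(P₀/P).
P₀/P = 1410/1220 = 1.1557; ln(1.1557) = 0.14471.
z = 20863 × 0.14471 = 3019.1 m.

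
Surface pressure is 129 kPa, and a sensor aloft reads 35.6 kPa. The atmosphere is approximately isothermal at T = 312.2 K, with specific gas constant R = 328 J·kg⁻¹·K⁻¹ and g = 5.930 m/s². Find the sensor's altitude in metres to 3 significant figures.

z ≈ 22200 m

Scale height: H = RT/g = 328 × 312.2 / 5.930 = 17268 m.
Invert the barometric formula: z = H ln(P₀/P).
P₀/P = 129/35.6 = 3.6236; ln(3.6236) = 1.2875.
z = 17268 × 1.2875 = 22233 m.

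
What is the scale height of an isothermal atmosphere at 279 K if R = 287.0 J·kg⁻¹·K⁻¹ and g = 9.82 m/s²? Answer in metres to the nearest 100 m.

The scale height of an isothermal atmosphere is H = RT/g.
H = 287.0 × 279 / 9.82 = 80073/9.82 = 8154.1 m.

H ≈ 8200 m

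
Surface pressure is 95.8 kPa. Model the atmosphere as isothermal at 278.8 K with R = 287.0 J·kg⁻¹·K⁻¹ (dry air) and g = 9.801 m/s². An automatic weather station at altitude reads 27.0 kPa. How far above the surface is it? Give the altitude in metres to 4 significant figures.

z ≈ 10340 m

Scale height: H = RT/g = 287.0 × 278.8 / 9.801 = 8164.0 m.
Invert the barometric formula: z = H ln(P₀/P).
P₀/P = 95.8/27.0 = 3.5481; ln(3.5481) = 1.2664.
z = 8164.0 × 1.2664 = 10339 m.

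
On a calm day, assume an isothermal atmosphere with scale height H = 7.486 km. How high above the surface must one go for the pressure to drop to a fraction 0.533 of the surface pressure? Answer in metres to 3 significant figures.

z ≈ 4710 m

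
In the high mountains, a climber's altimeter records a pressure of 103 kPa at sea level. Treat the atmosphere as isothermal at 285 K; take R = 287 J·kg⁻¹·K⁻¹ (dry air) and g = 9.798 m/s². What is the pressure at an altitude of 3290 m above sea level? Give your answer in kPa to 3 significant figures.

Scale height: H = RT/g = 287 × 285 / 9.798 = 8348.1 m.
Barometric formula: P = P₀ exp(−z/H).
z/H = 3290.0/8348.1 = 0.39410; exp(−0.39410) = 0.67429.
P = 103 × 0.67429 = 69.452 kPa.

P ≈ 69.5 kPa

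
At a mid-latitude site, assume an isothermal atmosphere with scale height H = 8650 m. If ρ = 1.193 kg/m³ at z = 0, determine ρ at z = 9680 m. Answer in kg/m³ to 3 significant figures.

In an isothermal atmosphere, density decays like pressure: ρ = ρ₀ exp(−z/H).
z/H = 9680.0/8650.0 = 1.1191; exp(−1.1191) = 0.32657.
ρ = 1.193 × 0.32657 = 0.38960 kg/m³.

ρ ≈ 0.390 kg/m³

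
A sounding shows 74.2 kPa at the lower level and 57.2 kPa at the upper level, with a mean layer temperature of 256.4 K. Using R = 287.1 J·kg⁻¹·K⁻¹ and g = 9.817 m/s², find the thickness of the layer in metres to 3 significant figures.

Hypsometric equation: Δz = (R T̄/g) ln(P₁/P₂).
R T̄/g = 287.1 × 256.4 / 9.817 = 7498.5 m.
ln(74.2/57.2) = ln(1.2972) = 0.26021.
Δz = 7498.5 × 0.26021 = 1951.2 m.

Δz ≈ 1950 m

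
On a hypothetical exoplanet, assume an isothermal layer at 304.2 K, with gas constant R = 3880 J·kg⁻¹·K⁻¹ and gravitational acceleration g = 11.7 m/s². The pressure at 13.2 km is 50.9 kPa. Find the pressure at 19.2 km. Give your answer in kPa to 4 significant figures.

Scale height: H = RT/g = 3880 × 304.2 / 11.7 = 100880 m.
Between two levels, P₂ = P₁ exp(−Δz/H) with Δz = z₂ − z₁.
Δz = 19200 − 13200 = 6000.0 m; Δz/H = 6000.0/100880 = 0.059477.
P₂ = 50.9 × exp(−0.059477) = 50.9 × 0.94226 = 47.961 kPa.

P ≈ 47.96 kPa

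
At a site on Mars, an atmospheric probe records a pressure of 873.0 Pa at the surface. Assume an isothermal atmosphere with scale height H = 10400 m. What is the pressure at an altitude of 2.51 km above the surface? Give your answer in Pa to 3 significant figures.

P ≈ 686 Pa

Barometric formula: P = P₀ exp(−z/H).
z/H = 2510.0/10400 = 0.24135; exp(−0.24135) = 0.78557.
P = 873.0 × 0.78557 = 685.80 Pa.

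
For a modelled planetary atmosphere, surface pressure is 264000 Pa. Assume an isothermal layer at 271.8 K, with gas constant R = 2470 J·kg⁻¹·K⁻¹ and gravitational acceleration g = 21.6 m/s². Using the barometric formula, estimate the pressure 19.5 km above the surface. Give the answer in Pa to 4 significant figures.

Scale height: H = RT/g = 2470 × 271.8 / 21.6 = 31081 m.
Barometric formula: P = P₀ exp(−z/H).
z/H = 19500/31081 = 0.62739; exp(−0.62739) = 0.53398.
P = 264000 × 0.53398 = 140970 Pa.

P ≈ 141000 Pa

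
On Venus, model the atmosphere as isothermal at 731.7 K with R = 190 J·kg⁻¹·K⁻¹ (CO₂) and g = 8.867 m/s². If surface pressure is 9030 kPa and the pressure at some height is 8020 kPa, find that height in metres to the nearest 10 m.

z ≈ 1860 m

Scale height: H = RT/g = 190 × 731.7 / 8.867 = 15679 m.
Invert the barometric formula: z = H ln(P₀/P).
P₀/P = 9030/8020 = 1.1259; ln(1.1259) = 0.11858.
z = 15679 × 0.11858 = 1859.2 m.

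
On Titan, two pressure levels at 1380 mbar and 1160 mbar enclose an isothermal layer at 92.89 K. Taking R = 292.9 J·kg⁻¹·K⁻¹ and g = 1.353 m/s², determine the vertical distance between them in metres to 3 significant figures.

Δz ≈ 3490 m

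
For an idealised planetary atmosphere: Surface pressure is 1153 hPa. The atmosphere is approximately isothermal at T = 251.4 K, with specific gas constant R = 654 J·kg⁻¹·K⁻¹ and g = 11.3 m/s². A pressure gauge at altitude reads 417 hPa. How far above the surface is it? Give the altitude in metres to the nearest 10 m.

Scale height: H = RT/g = 654 × 251.4 / 11.3 = 14550 m.
Invert the barometric formula: z = H ln(P₀/P).
P₀/P = 1153/417 = 2.7650; ln(2.7650) = 1.0170.
z = 14550 × 1.0170 = 14797 m.

z ≈ 14800 m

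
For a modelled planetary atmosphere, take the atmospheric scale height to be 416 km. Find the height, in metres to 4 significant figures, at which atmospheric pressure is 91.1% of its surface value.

Set P/P₀ = exp(−z/H) = 0.911, so z = −H ln(0.911).
−ln(0.911) = 0.093212; z = 416000 × 0.093212 = 38776 m.

z ≈ 38780 m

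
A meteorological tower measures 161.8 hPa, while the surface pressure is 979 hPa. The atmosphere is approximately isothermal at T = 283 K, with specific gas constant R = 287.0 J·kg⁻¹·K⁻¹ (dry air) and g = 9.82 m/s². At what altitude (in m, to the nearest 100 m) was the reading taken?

z ≈ 14900 m

Scale height: H = RT/g = 287.0 × 283 / 9.82 = 8271.0 m.
Invert the barometric formula: z = H ln(P₀/P).
P₀/P = 979/161.8 = 6.0507; ln(6.0507) = 1.8002.
z = 8271.0 × 1.8002 = 14889 m.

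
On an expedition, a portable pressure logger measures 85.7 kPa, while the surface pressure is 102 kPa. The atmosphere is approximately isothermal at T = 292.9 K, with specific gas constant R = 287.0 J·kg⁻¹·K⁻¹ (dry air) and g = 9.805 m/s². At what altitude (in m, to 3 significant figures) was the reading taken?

z ≈ 1490 m

Scale height: H = RT/g = 287.0 × 292.9 / 9.805 = 8573.4 m.
Invert the barometric formula: z = H ln(P₀/P).
P₀/P = 102/85.7 = 1.1902; ln(1.1902) = 0.17412.
z = 8573.4 × 0.17412 = 1492.8 m.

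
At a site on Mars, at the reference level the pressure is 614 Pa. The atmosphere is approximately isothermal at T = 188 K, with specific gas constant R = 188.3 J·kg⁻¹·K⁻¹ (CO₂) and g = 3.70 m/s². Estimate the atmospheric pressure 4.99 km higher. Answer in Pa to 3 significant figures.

Scale height: H = RT/g = 188.3 × 188 / 3.70 = 9567.7 m.
Barometric formula: P = P₀ exp(−z/H).
z/H = 4990.0/9567.7 = 0.52155; exp(−0.52155) = 0.59360.
P = 614 × 0.59360 = 364.47 Pa.

P ≈ 364 Pa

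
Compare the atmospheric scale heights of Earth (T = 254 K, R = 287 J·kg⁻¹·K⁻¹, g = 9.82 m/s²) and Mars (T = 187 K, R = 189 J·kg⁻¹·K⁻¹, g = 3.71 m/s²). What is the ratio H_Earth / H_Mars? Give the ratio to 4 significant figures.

H_Earth/H_Mars ≈ 0.7792

H = RT/g for each body.
H_Earth = 287 × 254 / 9.82 = 7423.4 m.
H_Mars = 189 × 187 / 3.71 = 9526.4 m.
H_Earth/H_Mars = 7423.4/9526.4 = 0.77925.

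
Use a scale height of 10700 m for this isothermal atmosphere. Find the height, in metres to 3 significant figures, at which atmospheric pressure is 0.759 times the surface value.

Set P/P₀ = exp(−z/H) = 0.759, so z = −H ln(0.759).
−ln(0.759) = 0.27575; z = 10700 × 0.27575 = 2950.5 m.

z ≈ 2950 m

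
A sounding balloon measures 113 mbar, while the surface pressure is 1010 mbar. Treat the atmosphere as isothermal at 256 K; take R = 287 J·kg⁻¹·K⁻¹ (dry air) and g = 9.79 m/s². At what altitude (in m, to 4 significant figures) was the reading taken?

Scale height: H = RT/g = 287 × 256 / 9.79 = 7504.8 m.
Invert the barometric formula: z = H ln(P₀/P).
P₀/P = 1010/113 = 8.9381; ln(8.9381) = 2.1903.
z = 7504.8 × 2.1903 = 16438 m.

z ≈ 16440 m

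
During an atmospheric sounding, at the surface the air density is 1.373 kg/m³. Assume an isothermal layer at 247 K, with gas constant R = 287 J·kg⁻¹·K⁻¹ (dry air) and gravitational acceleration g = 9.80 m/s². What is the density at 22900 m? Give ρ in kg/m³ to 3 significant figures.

Scale height: H = RT/g = 287 × 247 / 9.80 = 7233.6 m.
In an isothermal atmosphere, density decays like pressure: ρ = ρ₀ exp(−z/H).
z/H = 22900/7233.6 = 3.1658; exp(−3.1658) = 0.042180.
ρ = 1.373 × 0.042180 = 0.057913 kg/m³.

ρ ≈ 0.0579 kg/m³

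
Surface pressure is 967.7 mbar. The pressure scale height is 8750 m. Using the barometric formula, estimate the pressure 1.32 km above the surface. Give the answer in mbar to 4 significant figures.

P ≈ 832.2 mbar

Barometric formula: P = P₀ exp(−z/H).
z/H = 1320.0/8750.0 = 0.15086; exp(−0.15086) = 0.85997.
P = 967.7 × 0.85997 = 832.19 mbar.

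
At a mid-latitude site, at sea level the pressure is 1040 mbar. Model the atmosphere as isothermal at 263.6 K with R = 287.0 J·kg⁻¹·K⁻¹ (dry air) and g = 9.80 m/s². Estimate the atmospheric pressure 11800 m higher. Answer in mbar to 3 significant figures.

P ≈ 226 mbar

Scale height: H = RT/g = 287.0 × 263.6 / 9.80 = 7719.7 m.
Barometric formula: P = P₀ exp(−z/H).
z/H = 11800/7719.7 = 1.5286; exp(−1.5286) = 0.21684.
P = 1040 × 0.21684 = 225.51 mbar.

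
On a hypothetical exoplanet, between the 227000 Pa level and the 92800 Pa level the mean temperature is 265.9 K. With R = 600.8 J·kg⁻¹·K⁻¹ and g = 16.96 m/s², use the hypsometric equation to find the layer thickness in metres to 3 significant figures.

Δz ≈ 8430 m

Hypsometric equation: Δz = (R T̄/g) ln(P₁/P₂).
R T̄/g = 600.8 × 265.9 / 16.96 = 9419.4 m.
ln(227000/92800) = ln(2.4461) = 0.89449.
Δz = 9419.4 × 0.89449 = 8425.6 m.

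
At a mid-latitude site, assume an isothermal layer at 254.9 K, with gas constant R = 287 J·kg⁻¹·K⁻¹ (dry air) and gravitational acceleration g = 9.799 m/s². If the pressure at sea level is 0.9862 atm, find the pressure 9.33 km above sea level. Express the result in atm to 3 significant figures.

P ≈ 0.283 atm

Scale height: H = RT/g = 287 × 254.9 / 9.799 = 7465.7 m.
Barometric formula: P = P₀ exp(−z/H).
z/H = 9330.0/7465.7 = 1.2497; exp(−1.2497) = 0.28659.
P = 0.9862 × 0.28659 = 0.28264 atm.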